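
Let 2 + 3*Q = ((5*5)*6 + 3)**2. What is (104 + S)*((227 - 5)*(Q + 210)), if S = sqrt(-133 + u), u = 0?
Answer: 184988752 + 1778738*I*sqrt(133) ≈ 1.8499e+8 + 2.0513e+7*I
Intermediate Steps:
S = I*sqrt(133) (S = sqrt(-133 + 0) = sqrt(-133) = I*sqrt(133) ≈ 11.533*I)
Q = 23407/3 (Q = -2/3 + ((5*5)*6 + 3)**2/3 = -2/3 + (25*6 + 3)**2/3 = -2/3 + (150 + 3)**2/3 = -2/3 + (1/3)*153**2 = -2/3 + (1/3)*23409 = -2/3 + 7803 = 23407/3 ≈ 7802.3)
(104 + S)*((227 - 5)*(Q + 210)) = (104 + I*sqrt(133))*((227 - 5)*(23407/3 + 210)) = (104 + I*sqrt(133))*(222*(24037/3)) = (104 + I*sqrt(133))*1778738 = 184988752 + 1778738*I*sqrt(133)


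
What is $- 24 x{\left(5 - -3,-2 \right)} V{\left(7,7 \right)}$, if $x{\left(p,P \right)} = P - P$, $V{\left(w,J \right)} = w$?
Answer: $0$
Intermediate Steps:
$x{\left(p,P \right)} = 0$
$- 24 x{\left(5 - -3,-2 \right)} V{\left(7,7 \right)} = \left(-24\right) 0 \cdot 7 = 0 \cdot 7 = 0$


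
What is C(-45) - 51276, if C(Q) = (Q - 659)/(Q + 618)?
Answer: -29381852/573 ≈ -51277.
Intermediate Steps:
C(Q) = (-659 + Q)/(618 + Q)
C(-45) - 51276 = (-659 - 45)/(618 - 45) - 51276 = -704/573 - 51276 = -29381852/573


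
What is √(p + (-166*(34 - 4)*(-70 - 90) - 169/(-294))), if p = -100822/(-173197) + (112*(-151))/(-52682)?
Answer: √597032370533919652159148142/27373093062 ≈ 892.64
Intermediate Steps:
p = 588615162/651740311 (p = -100822*(-1/173197) - 16912*(-1/52682) = 100822/173197 + 1208/3763 = 588615162/651740311 ≈ 0.90314)
√(p + (-166*(34 - 4)*(-70 - 90) - 169/(-294))) = √(588615162/651740311 + (-166*(34 - 4)*(-70 - 90) - 169/(-294))) = √(588615162/651740311 + (-4980*(-160) - 169*(-1/294))) = √(588615162/651740311 + (-166*(-4800) + 169/294)) = √(588615162/651740311 + (796800 + 169/294)) = √(588615162/651740311 + 234259369/294) = √(152676447059581387/191611651434) = √597032370533919652159148142/27373093062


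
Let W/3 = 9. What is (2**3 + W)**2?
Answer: 1225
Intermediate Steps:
W = 27 (W = 3*9 = 27)
(2**3 + W)**2 = (2**3 + 27)**2 = (8 + 27)**2 = 35**2 = 1225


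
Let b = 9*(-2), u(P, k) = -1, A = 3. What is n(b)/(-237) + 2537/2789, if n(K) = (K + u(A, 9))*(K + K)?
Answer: -435469/220331 ≈ -1.9764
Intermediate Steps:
b = -18
n(K) = 2*K*(-1 + K) (n(K) = (K - 1)*(K + K) = (-1 + K)*(2*K) = 2*K*(-1 + K))
n(b)/(-237) + 2537/2789 = (2*(-18)*(-1 - 18))/(-237) + 2537/2789 = (2*(-18)*(-19))*(-1/237) + 2537*(1/2789) = 684*(-1/237) + 2537/2789 = -228/79 + 2537/2789 = -435469/220331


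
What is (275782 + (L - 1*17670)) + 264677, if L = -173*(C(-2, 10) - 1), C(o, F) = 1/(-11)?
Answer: 5752755/11 ≈ 5.2298e+5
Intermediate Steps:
C(o, F) = -1/11
L = 2076/11 (L = -173*(-1/11 - 1) = -173*(-12/11) = 2076/11 ≈ 188.73)
(275782 + (L - 1*17670)) + 264677 = (275782 + (2076/11 - 1*17670)) + 264677 = (275782 + (2076/11 - 17670)) + 264677 = (275782 - 192294/11) + 264677 = 2841308/11 + 264677 = 5752755/11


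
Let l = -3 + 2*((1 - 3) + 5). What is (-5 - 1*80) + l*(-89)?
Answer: -352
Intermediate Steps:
l = 3 (l = -3 + 2*(-2 + 5) = -3 + 2*3 = -3 + 6 = 3)
(-5 - 1*80) + l*(-89) = (-5 - 1*80) + 3*(-89) = (-5 - 80) - 267 = -85 - 267 = -352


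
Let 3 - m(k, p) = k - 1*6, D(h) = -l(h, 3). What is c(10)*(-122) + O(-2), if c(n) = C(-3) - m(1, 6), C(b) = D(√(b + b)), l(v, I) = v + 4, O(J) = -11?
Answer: 1453 + 122*I*√6 ≈ 1453.0 + 298.84*I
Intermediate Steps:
l(v, I) = 4 + v
D(h) = -4 - h (D(h) = -(4 + h) = -4 - h)
C(b) = -4 - √2*√b (C(b) = -4 - √(b + b) = -4 - √(2*b) = -4 - √2*√b)
m(k, p) = 9 - k (m(k, p) = 3 - (k - 1*6) = 3 - (k - 6) = 3 - (-6 + k) = 3 + (6 - k) = 9 - k)
c(n) = -12 - I*√6 (c(n) = (-4 - √2*√(-3)) - (9 - 1*1) = (-4 - √2*I*√3) - (9 - 1) = (-4 - I*√6) - 1*8 = (-4 - I*√6) - 8 = -12 - I*√6)
c(10)*(-122) + O(-2) = (-12 - I*√6)*(-122) - 11 = (1464 + 122*I*√6) - 11 = 1453 + 122*I*√6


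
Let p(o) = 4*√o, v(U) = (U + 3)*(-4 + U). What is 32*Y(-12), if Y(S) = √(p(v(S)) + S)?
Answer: 192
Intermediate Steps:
v(U) = (-4 + U)*(3 + U) (v(U) = (3 + U)*(-4 + U) = (-4 + U)*(3 + U))
Y(S) = √(S + 4*√(-12 + S² - S)) (Y(S) = √(4*√(-12 + S² - S) + S) = √(S + 4*√(-12 + S² - S)))
32*Y(-12) = 32*√(-12 + 4*√(-12 + (-12)² - 1*(-12))) = 32*√(-12 + 4*√(-12 + 144 + 12)) = 32*√(-12 + 4*√144) = 32*√(-12 + 4*12) = 32*√(-12 + 48) = 32*√36 = 32*6 = 192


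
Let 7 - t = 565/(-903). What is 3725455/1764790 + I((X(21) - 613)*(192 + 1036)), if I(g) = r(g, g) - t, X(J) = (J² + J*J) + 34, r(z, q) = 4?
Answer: -482767319/318721074 ≈ -1.5147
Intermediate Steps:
t = 6886/903 (t = 7 - 565/(-903) = 7 - 565*(-1)/903 = 7 - 1*(-565/903) = 7 + 565/903 = 6886/903 ≈ 7.6257)
X(J) = 34 + 2*J² (X(J) = (J² + J²) + 34 = 2*J² + 34 = 34 + 2*J²)
I(g) = -3274/903 (I(g) = 4 - 1*6886/903 = 4 - 6886/903 = -3274/903)
3725455/1764790 + I((X(21) - 613)*(192 + 1036)) = 3725455/1764790 - 3274/903 = 3725455*(1/1764790) - 3274/903 = 745091/352958 - 3274/903 = -482767319/318721074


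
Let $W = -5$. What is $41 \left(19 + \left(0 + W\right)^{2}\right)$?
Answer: $1804$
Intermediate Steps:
$41 \left(19 + \left(0 + W\right)^{2}\right) = 41 \left(19 + \left(0 - 5\right)^{2}\right) = 41 \left(19 + \left(-5\right)^{2}\right) = 41 \left(19 + 25\right) = 41 \cdot 44 = 1804$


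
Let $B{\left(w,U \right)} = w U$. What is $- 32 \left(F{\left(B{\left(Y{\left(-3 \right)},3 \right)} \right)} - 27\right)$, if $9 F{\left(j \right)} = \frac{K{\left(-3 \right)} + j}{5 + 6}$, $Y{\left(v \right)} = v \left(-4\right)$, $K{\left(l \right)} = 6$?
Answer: $\frac{28064}{33} \approx 850.42$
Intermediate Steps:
$Y{\left(v \right)} = - 4 v$
$B{\left(w,U \right)} = U w$
$F{\left(j \right)} = \frac{2}{33} + \frac{j}{99}$ ($F{\left(j \right)} = \frac{\left(6 + j\right) \frac{1}{5 + 6}}{9} = \frac{\left(6 + j\right) \frac{1}{11}}{9} = \frac{\frac{6}{11} + \frac{j}{11}}{9} = \frac{2}{33} + \frac{j}{99}$)
$- 32 \left(F{\left(B{\left(Y{\left(-3 \right)},3 \right)} \right)} - 27\right) = - 32 \left(\left(\frac{2}{33} + \frac{3 \left(\left(-4\right) \left(-3\right)\right)}{99}\right) - 27\right) = - 32 \left(\left(\frac{2}{33} + \frac{3 \cdot 12}{99}\right) - 27\right) = - 32 \left(\left(\frac{2}{33} + \frac{1}{99} \cdot 36\right) - 27\right) = - 32 \left(\left(\frac{2}{33} + \frac{4}{11}\right) - 27\right) = - 32 \left(\frac{14}{33} - 27\right) = \left(-32\right) \left(- \frac{877}{33}\right) = \frac{28064}{33}$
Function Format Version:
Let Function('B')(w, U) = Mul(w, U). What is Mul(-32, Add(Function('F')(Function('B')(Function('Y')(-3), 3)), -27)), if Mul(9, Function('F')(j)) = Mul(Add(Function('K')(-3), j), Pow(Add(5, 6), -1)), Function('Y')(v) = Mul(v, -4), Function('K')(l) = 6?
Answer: Rational(28064, 33) ≈ 850.42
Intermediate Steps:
Function('Y')(v) = Mul(-4, v)
Function('B')(w, U) = Mul(U, w)
Function('F')(j) = Add(Rational(2, 33), Mul(Rational(1, 99), j)) (Function('F')(j) = Mul(Rational(1, 9), Mul(Add(6, j), Pow(Add(5, 6), -1))) = Mul(Rational(1, 9), Mul(Add(6, j), Pow(11, -1))) = Mul(Rational(1, 9), Mul(Add(6, j), Rational(1, 11))) = Mul(Rational(1, 9), Add(Rational(6, 11), Mul(Rational(1, 11), j))) = Add(Rational(2, 33), Mul(Rational(1, 99), j)))
Mul(-32, Add(Function('F')(Function('B')(Function('Y')(-3), 3)), -27)) = Mul(-32, Add(Add(Rational(2, 33), Mul(Rational(1, 99), Mul(3, Mul(-4, -3)))), -27)) = Mul(-32, Add(Add(Rational(2, 33), Mul(Rational(1, 99), Mul(3, 12))), -27)) = Mul(-32, Add(Add(Rational(2, 33), Mul(Rational(1, 99), 36)), -27)) = Mul(-32, Add(Add(Rational(2, 33), Rational(4, 11)), -27)) = Mul(-32, Add(Rational(14, 33), -27)) = Mul(-32, Rational(-877, 33)) = Rational(28064, 33)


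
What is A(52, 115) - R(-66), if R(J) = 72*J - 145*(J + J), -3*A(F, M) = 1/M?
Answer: -4963861/345 ≈ -14388.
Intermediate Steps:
A(F, M) = -1/(3*M)
R(J) = -218*J (R(J) = 72*J - 290*J = -218*J)
A(52, 115) - R(-66) = -⅓/115 - (-218)*(-66) = -⅓*1/115 - 1*14388 = -1/345 - 14388 = -4963861/345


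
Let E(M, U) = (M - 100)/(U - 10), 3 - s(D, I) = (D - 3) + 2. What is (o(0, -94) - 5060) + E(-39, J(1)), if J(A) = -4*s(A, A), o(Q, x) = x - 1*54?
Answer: -114437/22 ≈ -5201.7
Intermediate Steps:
s(D, I) = 4 - D (s(D, I) = 3 - ((D - 3) + 2) = 3 - ((-3 + D) + 2) = 3 - (-1 + D) = 3 + (1 - D) = 4 - D)
o(Q, x) = -54 + x (o(Q, x) = x - 54 = -54 + x)
J(A) = -16 + 4*A (J(A) = -4*(4 - A) = -16 + 4*A)
E(M, U) = (-100 + M)/(-10 + U)
(o(0, -94) - 5060) + E(-39, J(1)) = ((-54 - 94) - 5060) + (-100 - 39)/(-10 + (-16 + 4*1)) = (-148 - 5060) - 139/(-10 + (-16 + 4)) = -5208 - 139/(-10 - 12) = -5208 - 139/(-22) = -5208 - 1/22*(-139) = -5208 + 139/22 = -114437/22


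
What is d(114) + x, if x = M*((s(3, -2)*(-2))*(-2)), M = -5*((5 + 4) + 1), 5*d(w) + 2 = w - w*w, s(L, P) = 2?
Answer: -14884/5 ≈ -2976.8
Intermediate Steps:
d(w) = -⅖ - w²/5 + w/5 (d(w) = -⅖ + (w - w*w)/5 = -⅖ + (w - w²)/5 = -⅖ + (-w²/5 + w/5) = -⅖ - w²/5 + w/5)
M = -50 (M = -5*(9 + 1) = -5*10 = -50)
x = -400 (x = -50*2*(-2)*(-2) = -(-200)*(-2) = -50*8 = -400)
d(114) + x = (-⅖ - ⅕*114² + (⅕)*114) - 400 = (-⅖ - ⅕*12996 + 114/5) - 400 = (-⅖ - 12996/5 + 114/5) - 400 = -12884/5 - 400 = -14884/5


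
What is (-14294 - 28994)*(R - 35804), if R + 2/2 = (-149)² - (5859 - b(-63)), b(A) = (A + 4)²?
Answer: 691828816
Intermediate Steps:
b(A) = (4 + A)²
R = 19822 (R = -1 + ((-149)² - (5859 - (4 - 63)²)) = -1 + (22201 - (5859 - 1*(-59)²)) = -1 + (22201 - (5859 - 1*3481)) = -1 + (22201 - (5859 - 3481)) = -1 + (22201 - 1*2378) = -1 + (22201 - 2378) = -1 + 19823 = 19822)
(-14294 - 28994)*(R - 35804) = (-14294 - 28994)*(19822 - 35804) = -43288*(-15982) = 691828816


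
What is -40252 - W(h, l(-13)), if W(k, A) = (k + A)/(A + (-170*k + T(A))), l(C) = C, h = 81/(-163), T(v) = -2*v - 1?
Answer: -316500376/7863 ≈ -40252.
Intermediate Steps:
T(v) = -1 - 2*v
h = -81/163 (h = 81*(-1/163) = -81/163 ≈ -0.49693)
W(k, A) = (A + k)/(-1 - A - 170*k) (W(k, A) = (k + A)/(A + (-170*k + (-1 - 2*A))) = (A + k)/(A + (-1 - 170*k - 2*A)) = (A + k)/(-1 - A - 170*k))
-40252 - W(h, l(-13)) = -40252 - (-1*(-13) - 1*(-81/163))/(1 - 13 + 170*(-81/163)) = -40252 - (13 + 81/163)/(1 - 13 - 13770/163) = -40252 - 2200/((-15726/163)*163) = -40252 - (-163)*2200/(15726*163) = -40252 - 1*(-1100/7863) = -40252 + 1100/7863 = -316500376/7863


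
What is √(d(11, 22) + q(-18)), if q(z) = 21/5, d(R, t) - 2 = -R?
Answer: 2*I*√30/5 ≈ 2.1909*I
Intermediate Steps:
d(R, t) = 2 - R
q(z) = 21/5 (q(z) = 21*(⅕) = 21/5)
√(d(11, 22) + q(-18)) = √((2 - 1*11) + 21/5) = √((2 - 11) + 21/5) = √(-9 + 21/5) = √(-24/5) = 2*I*√30/5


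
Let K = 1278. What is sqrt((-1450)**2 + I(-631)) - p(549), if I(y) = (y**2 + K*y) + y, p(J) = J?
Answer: -549 + 2*sqrt(423403) ≈ 752.39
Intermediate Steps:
I(y) = y**2 + 1279*y (I(y) = (y**2 + 1278*y) + y = y**2 + 1279*y)
sqrt((-1450)**2 + I(-631)) - p(549) = sqrt((-1450)**2 - 631*(1279 - 631)) - 1*549 = sqrt(2102500 - 631*648) - 549 = sqrt(2102500 - 408888) - 549 = sqrt(1693612) - 549 = 2*sqrt(423403) - 549 = -549 + 2*sqrt(423403)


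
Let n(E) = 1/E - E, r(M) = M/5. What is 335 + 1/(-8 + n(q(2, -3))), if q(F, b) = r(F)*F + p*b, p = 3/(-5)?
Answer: 222375/664 ≈ 334.90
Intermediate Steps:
p = -⅗ (p = 3*(-⅕) = -⅗ ≈ -0.60000)
r(M) = M/5 (r(M) = M*(⅕) = M/5)
q(F, b) = -3*b/5 + F²/5 (q(F, b) = (F/5)*F - 3*b/5 = F²/5 - 3*b/5 = -3*b/5 + F²/5)
335 + 1/(-8 + n(q(2, -3))) = 335 + 1/(-8 + (1/(-⅗*(-3) + (⅕)*2²) - (-⅗*(-3) + (⅕)*2²))) = 335 + 1/(-8 + (1/(9/5 + (⅕)*4) - (9/5 + (⅕)*4))) = 335 + 1/(-8 + (1/(9/5 + ⅘) - (9/5 + ⅘))) = 335 + 1/(-8 + (1/(13/5) - 1*13/5)) = 335 + 1/(-8 + (5/13 - 13/5)) = 335 + 1/(-8 - 144/65) = 335 + 1/(-664/65) = 335 - 65/664 = 222375/664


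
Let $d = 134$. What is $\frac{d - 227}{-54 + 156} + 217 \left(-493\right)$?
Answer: $- \frac{3637385}{34} \approx -1.0698 \cdot 10^{5}$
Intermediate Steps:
$\frac{d - 227}{-54 + 156} + 217 \left(-493\right) = \frac{134 - 227}{-54 + 156} + 217 \left(-493\right) = - \frac{93}{102} - 106981 = \left(-93\right) \frac{1}{102} - 106981 = - \frac{31}{34} - 106981 = - \frac{3637385}{34}$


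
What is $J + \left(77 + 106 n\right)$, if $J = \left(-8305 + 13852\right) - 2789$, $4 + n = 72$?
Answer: $10043$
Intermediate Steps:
$n = 68$ ($n = -4 + 72 = 68$)
$J = 2758$ ($J = 5547 - 2789 = 2758$)
$J + \left(77 + 106 n\right) = 2758 + \left(77 + 106 \cdot 68\right) = 2758 + \left(77 + 7208\right) = 2758 + 7285 = 10043$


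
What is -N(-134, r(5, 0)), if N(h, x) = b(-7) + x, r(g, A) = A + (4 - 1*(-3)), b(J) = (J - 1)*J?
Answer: -63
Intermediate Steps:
b(J) = J*(-1 + J) (b(J) = (-1 + J)*J = J*(-1 + J))
r(g, A) = 7 + A (r(g, A) = A + (4 + 3) = A + 7 = 7 + A)
N(h, x) = 56 + x (N(h, x) = -7*(-1 - 7) + x = -7*(-8) + x = 56 + x)
-N(-134, r(5, 0)) = -(56 + (7 + 0)) = -(56 + 7) = -1*63 = -63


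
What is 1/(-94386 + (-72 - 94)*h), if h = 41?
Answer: -1/101192 ≈ -9.8822e-6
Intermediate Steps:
1/(-94386 + (-72 - 94)*h) = 1/(-94386 + (-72 - 94)*41) = 1/(-94386 - 166*41) = 1/(-94386 - 6806) = 1/(-101192) = -1/101192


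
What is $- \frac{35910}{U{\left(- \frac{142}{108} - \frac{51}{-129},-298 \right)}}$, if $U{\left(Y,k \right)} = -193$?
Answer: $\frac{35910}{193} \approx 186.06$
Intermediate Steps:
$- \frac{35910}{U{\left(- \frac{142}{108} - \frac{51}{-129},-298 \right)}} = - \frac{35910}{-193} = \left(-35910\right) \left(- \frac{1}{193}\right) = \frac{35910}{193}$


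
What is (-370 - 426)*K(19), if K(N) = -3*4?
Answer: 9552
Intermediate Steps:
K(N) = -12
(-370 - 426)*K(19) = (-370 - 426)*(-12) = -796*(-12) = 9552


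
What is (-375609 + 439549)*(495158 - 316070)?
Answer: 11450886720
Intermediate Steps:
(-375609 + 439549)*(495158 - 316070) = 63940*179088 = 11450886720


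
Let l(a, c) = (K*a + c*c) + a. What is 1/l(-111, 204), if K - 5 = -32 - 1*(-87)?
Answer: 1/34845 ≈ 2.8699e-5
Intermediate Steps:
K = 60 (K = 5 + (-32 - 1*(-87)) = 5 + (-32 + 87) = 5 + 55 = 60)
l(a, c) = c**2 + 61*a (l(a, c) = (60*a + c*c) + a = (60*a + c**2) + a = (c**2 + 60*a) + a = c**2 + 61*a)
1/l(-111, 204) = 1/(204**2 + 61*(-111)) = 1/(41616 - 6771) = 1/34845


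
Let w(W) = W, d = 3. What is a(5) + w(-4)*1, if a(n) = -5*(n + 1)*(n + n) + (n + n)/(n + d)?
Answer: -1211/4 ≈ -302.75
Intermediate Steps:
a(n) = -10*n*(1 + n) + 2*n/(3 + n) (a(n) = -5*(n + 1)*(n + n) + (n + n)/(n + 3) = -5*(1 + n)*2*n + (2*n)/(3 + n) = -10*n*(1 + n) + 2*n/(3 + n))
a(5) + w(-4)*1 = -2*5*(14 + 5*5**2 + 20*5)/(3 + 5) - 4*1 = -2*5*(14 + 5*25 + 100)/8 - 4 = -2*5*1/8*(14 + 125 + 100) - 4 = -2*5*1/8*239 - 4 = -1195/4 - 4 = -1211/4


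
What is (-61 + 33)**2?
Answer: 784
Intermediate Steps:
(-61 + 33)**2 = (-28)**2 = 784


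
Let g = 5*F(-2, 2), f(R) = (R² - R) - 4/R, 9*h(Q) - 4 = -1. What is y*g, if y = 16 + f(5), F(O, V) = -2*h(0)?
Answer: -352/3 ≈ -117.33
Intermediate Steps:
h(Q) = ⅓ (h(Q) = 4/9 + (⅑)*(-1) = 4/9 - ⅑ = ⅓)
f(R) = R² - R - 4/R
F(O, V) = -⅔ (F(O, V) = -2*⅓ = -⅔)
y = 176/5 (y = 16 + (5² - 1*5 - 4/5) = 16 + (25 - 5 - 4*⅕) = 16 + (25 - 5 - ⅘) = 16 + 96/5 = 176/5 ≈ 35.200)
g = -10/3 (g = 5*(-⅔) = -10/3 ≈ -3.3333)
y*g = (176/5)*(-10/3) = -352/3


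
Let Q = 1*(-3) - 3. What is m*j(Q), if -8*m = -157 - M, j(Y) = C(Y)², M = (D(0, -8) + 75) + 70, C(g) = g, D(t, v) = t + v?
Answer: 1323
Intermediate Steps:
Q = -6 (Q = -3 - 3 = -6)
M = 137 (M = ((0 - 8) + 75) + 70 = (-8 + 75) + 70 = 67 + 70 = 137)
j(Y) = Y²
m = 147/4 (m = -(-157 - 1*137)/8 = -(-157 - 137)/8 = -⅛*(-294) = 147/4 ≈ 36.750)
m*j(Q) = (147/4)*(-6)² = (147/4)*36 = 1323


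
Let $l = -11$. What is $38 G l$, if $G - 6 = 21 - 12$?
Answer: $-6270$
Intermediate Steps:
$G = 15$ ($G = 6 + \left(21 - 12\right) = 6 + 9 = 15$)
$38 G l = 38 \cdot 15 \left(-11\right) = 570 \left(-11\right) = -6270$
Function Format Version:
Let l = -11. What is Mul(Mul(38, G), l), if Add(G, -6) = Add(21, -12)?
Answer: -6270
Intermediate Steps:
G = 15 (G = Add(6, Add(21, -12)) = Add(6, 9) = 15)
Mul(Mul(38, G), l) = Mul(Mul(38, 15), -11) = Mul(570, -11) = -6270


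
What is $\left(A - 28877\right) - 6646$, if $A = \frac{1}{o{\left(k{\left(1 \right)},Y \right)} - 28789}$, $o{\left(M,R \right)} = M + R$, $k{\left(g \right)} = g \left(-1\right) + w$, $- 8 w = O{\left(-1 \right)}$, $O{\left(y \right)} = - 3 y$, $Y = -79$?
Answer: $- \frac{8204214473}{230955} \approx -35523.0$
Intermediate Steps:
$w = - \frac{3}{8}$ ($w = - \frac{\left(-3\right) \left(-1\right)}{8} = \left(- \frac{1}{8}\right) 3 = - \frac{3}{8} \approx -0.375$)
$k{\left(g \right)} = - \frac{3}{8} - g$ ($k{\left(g \right)} = g \left(-1\right) - \frac{3}{8} = - g - \frac{3}{8} = - \frac{3}{8} - g$)
$A = - \frac{8}{230955}$ ($A = \frac{1}{\left(\left(- \frac{3}{8} - 1\right) - 79\right) - 28789} = \frac{1}{\left(- \frac{11}{8} - 79\right) - 28789} = \frac{1}{- \frac{643}{8} - 28789} = \frac{1}{- \frac{230955}{8}} = - \frac{8}{230955} \approx -3.4639 \cdot 10^{-5}$)
$\left(A - 28877\right) - 6646 = \left(- \frac{8}{230955} - 28877\right) - 6646 = - \frac{6669287543}{230955} - 6646 = - \frac{8204214473}{230955}$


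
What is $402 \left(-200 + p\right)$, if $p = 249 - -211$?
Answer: $104520$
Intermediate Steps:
$p = 460$ ($p = 249 + 211 = 460$)
$402 \left(-200 + p\right) = 402 \left(-200 + 460\right) = 402 \cdot 260 = 104520$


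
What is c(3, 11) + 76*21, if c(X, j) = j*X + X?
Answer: 1632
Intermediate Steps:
c(X, j) = X + X*j (c(X, j) = X*j + X = X + X*j)
c(3, 11) + 76*21 = 3*(1 + 11) + 76*21 = 3*12 + 1596 = 36 + 1596 = 1632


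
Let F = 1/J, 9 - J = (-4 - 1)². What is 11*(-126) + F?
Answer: -22177/16 ≈ -1386.1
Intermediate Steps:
J = -16 (J = 9 - (-4 - 1)² = 9 - 1*(-5)² = 9 - 1*25 = 9 - 25 = -16)
F = -1/16 (F = 1/(-16) = -1/16 ≈ -0.062500)
11*(-126) + F = 11*(-126) - 1/16 = -1386 - 1/16 = -22177/16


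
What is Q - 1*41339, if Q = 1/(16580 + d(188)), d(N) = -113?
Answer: -680729312/16467 ≈ -41339.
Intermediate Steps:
Q = 1/16467 (Q = 1/(16580 - 113) = 1/16467 ≈ 6.0728e-5)
Q - 1*41339 = 1/16467 - 1*41339 = 1/16467 - 41339 = -680729312/16467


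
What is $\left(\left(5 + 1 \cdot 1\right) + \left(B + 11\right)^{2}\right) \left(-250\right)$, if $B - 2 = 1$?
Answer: $-50500$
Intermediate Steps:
$B = 3$ ($B = 2 + 1 = 3$)
$\left(\left(5 + 1 \cdot 1\right) + \left(B + 11\right)^{2}\right) \left(-250\right) = \left(\left(5 + 1 \cdot 1\right) + \left(3 + 11\right)^{2}\right) \left(-250\right) = \left(\left(5 + 1\right) + 14^{2}\right) \left(-250\right) = \left(6 + 196\right) \left(-250\right) = 202 \left(-250\right) = -50500$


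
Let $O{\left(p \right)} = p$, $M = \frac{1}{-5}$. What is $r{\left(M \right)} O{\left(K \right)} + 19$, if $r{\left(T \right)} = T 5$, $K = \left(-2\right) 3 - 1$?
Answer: $26$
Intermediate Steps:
$M = - \frac{1}{5} \approx -0.2$
$K = -7$ ($K = -6 - 1 = -7$)
$r{\left(T \right)} = 5 T$
$r{\left(M \right)} O{\left(K \right)} + 19 = 5 \left(- \frac{1}{5}\right) \left(-7\right) + 19 = \left(-1\right) \left(-7\right) + 19 = 7 + 19 = 26$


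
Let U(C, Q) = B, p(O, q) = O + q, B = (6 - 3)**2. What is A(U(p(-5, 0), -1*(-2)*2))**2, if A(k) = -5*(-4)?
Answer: 400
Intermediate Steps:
B = 9 (B = 3**2 = 9)
U(C, Q) = 9
A(k) = 20
A(U(p(-5, 0), -1*(-2)*2))**2 = 20**2 = 400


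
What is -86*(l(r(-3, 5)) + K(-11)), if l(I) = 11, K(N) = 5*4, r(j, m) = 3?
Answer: -2666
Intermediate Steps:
K(N) = 20
-86*(l(r(-3, 5)) + K(-11)) = -86*(11 + 20) = -86*31 = -2666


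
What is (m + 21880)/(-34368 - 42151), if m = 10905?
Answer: -32785/76519 ≈ -0.42846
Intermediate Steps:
(m + 21880)/(-34368 - 42151) = (10905 + 21880)/(-34368 - 42151) = 32785/(-76519) = 32785*(-1/76519) = -32785/76519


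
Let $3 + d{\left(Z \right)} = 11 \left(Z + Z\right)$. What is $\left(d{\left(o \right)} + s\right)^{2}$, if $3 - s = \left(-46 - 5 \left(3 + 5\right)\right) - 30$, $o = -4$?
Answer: $784$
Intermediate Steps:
$d{\left(Z \right)} = -3 + 22 Z$ ($d{\left(Z \right)} = -3 + 11 \left(Z + Z\right) = -3 + 11 \cdot 2 Z = -3 + 22 Z$)
$s = 119$ ($s = 3 - \left(\left(-46 - 5 \left(3 + 5\right)\right) - 30\right) = 3 - \left(\left(-46 - 40\right) - 30\right) = 3 - \left(-86 - 30\right) = 3 - -116 = 3 + 116 = 119$)
$\left(d{\left(o \right)} + s\right)^{2} = \left(\left(-3 + 22 \left(-4\right)\right) + 119\right)^{2} = \left(\left(-3 - 88\right) + 119\right)^{2} = \left(-91 + 119\right)^{2} = 28^{2} = 784$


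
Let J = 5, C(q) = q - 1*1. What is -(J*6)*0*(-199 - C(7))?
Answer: 0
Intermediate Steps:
C(q) = -1 + q (C(q) = q - 1 = -1 + q)
-(J*6)*0*(-199 - C(7)) = -(5*6)*0*(-199 - (-1 + 7)) = -30*0*(-199 - 1*6) = -0*(-199 - 6) = -0*(-205) = -1*0 = 0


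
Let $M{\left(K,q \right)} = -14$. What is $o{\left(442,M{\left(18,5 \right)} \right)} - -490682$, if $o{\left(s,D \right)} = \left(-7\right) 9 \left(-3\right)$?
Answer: $490871$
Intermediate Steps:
$o{\left(s,D \right)} = 189$ ($o{\left(s,D \right)} = \left(-63\right) \left(-3\right) = 189$)
$o{\left(442,M{\left(18,5 \right)} \right)} - -490682 = 189 - -490682 = 189 + 490682 = 490871$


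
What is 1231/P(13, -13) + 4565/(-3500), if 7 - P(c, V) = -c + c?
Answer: 122187/700 ≈ 174.55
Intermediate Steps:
P(c, V) = 7 (P(c, V) = 7 - (-c + c) = 7 - 1*0 = 7 + 0 = 7)
1231/P(13, -13) + 4565/(-3500) = 1231/7 + 4565/(-3500) = 1231*(1/7) + 4565*(-1/3500) = 1231/7 - 913/700 = 122187/700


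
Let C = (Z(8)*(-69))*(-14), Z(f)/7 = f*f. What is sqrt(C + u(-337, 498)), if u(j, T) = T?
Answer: sqrt(433266) ≈ 658.23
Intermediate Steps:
Z(f) = 7*f**2 (Z(f) = 7*(f*f) = 7*f**2)
C = 432768 (C = ((7*8**2)*(-69))*(-14) = ((7*64)*(-69))*(-14) = (448*(-69))*(-14) = -30912*(-14) = 432768)
sqrt(C + u(-337, 498)) = sqrt(432768 + 498) = sqrt(433266)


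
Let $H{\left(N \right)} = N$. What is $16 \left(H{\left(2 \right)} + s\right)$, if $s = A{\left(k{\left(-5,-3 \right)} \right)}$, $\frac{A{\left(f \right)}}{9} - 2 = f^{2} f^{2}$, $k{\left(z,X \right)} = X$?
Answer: $11984$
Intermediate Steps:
$A{\left(f \right)} = 18 + 9 f^{4}$ ($A{\left(f \right)} = 18 + 9 f^{2} f^{2} = 18 + 9 f^{4}$)
$s = 747$ ($s = 18 + 9 \left(-3\right)^{4} = 18 + 9 \cdot 81 = 18 + 729 = 747$)
$16 \left(H{\left(2 \right)} + s\right) = 16 \left(2 + 747\right) = 16 \cdot 749 = 11984$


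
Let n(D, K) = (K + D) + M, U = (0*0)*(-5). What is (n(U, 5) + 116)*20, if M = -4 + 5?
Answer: 2440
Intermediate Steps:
U = 0 (U = 0*(-5) = 0)
M = 1
n(D, K) = 1 + D + K (n(D, K) = (K + D) + 1 = (D + K) + 1 = 1 + D + K)
(n(U, 5) + 116)*20 = ((1 + 0 + 5) + 116)*20 = (6 + 116)*20 = 122*20 = 2440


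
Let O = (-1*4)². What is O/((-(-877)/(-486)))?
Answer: -7776/877 ≈ -8.8666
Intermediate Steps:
O = 16 (O = (-4)² = 16)
O/((-(-877)/(-486))) = 16/((-(-877)/(-486))) = 16/((-(-877)*(-1)/486)) = 16/((-1*877/486)) = 16/(-877/486) = 16*(-486/877) = -7776/877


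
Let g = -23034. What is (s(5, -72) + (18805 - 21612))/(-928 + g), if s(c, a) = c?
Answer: 1401/11981 ≈ 0.11694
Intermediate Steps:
(s(5, -72) + (18805 - 21612))/(-928 + g) = (5 + (18805 - 21612))/(-928 - 23034) = (5 - 2807)/(-23962) = -2802*(-1/23962) = 1401/11981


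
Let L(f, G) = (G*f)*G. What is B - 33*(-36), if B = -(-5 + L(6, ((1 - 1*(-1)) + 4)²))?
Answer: -6583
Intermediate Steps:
L(f, G) = f*G²
B = -7771 (B = -(-5 + 6*(((1 - 1*(-1)) + 4)²)²) = -(-5 + 6*(((1 + 1) + 4)²)²) = -(-5 + 6*((2 + 4)²)²) = -(-5 + 6*(6²)²) = -(-5 + 6*36²) = -(-5 + 6*1296) = -(-5 + 7776) = -1*7771 = -7771)
B - 33*(-36) = -7771 - 33*(-36) = -7771 + 1188 = -6583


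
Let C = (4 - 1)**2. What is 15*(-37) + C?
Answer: -546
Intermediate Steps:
C = 9 (C = 3**2 = 9)
15*(-37) + C = 15*(-37) + 9 = -555 + 9 = -546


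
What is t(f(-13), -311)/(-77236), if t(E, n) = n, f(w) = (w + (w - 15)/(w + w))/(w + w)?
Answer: 311/77236 ≈ 0.0040266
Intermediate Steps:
f(w) = (w + (-15 + w)/(2*w))/(2*w) (f(w) = (w + (-15 + w)/((2*w)))/((2*w)) = (w + (-15 + w)*(1/(2*w)))*(1/(2*w)) = (w + (-15 + w)/(2*w))*(1/(2*w)) = (w + (-15 + w)/(2*w))/(2*w))
t(f(-13), -311)/(-77236) = -311/(-77236) = -311*(-1/77236) = 311/77236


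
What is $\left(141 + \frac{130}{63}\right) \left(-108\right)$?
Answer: $- \frac{108156}{7} \approx -15451.0$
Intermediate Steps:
$\left(141 + \frac{130}{63}\right) \left(-108\right) = \frac{9013}{63} \left(-108\right) = - \frac{108156}{7}$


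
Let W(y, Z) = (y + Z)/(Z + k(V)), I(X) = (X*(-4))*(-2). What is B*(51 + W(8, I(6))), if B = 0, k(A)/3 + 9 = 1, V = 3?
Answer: 0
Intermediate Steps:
k(A) = -24 (k(A) = -27 + 3*1 = -27 + 3 = -24)
I(X) = 8*X (I(X) = -4*X*(-2) = 8*X)
W(y, Z) = (Z + y)/(-24 + Z) (W(y, Z) = (y + Z)/(Z - 24) = (Z + y)/(-24 + Z))
B*(51 + W(8, I(6))) = 0*(51 + (8*6 + 8)/(-24 + 8*6)) = 0*(51 + (48 + 8)/(-24 + 48)) = 0*(51 + 56/24) = 0*(51 + (1/24)*56) = 0*(51 + 7/3) = 0*(160/3) = 0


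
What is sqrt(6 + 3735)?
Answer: sqrt(3741) ≈ 61.164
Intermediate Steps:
sqrt(6 + 3735) = sqrt(3741)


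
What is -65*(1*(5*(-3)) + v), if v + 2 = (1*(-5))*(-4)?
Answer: -195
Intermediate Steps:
v = 18 (v = -2 + (1*(-5))*(-4) = -2 - 5*(-4) = -2 + 20 = 18)
-65*(1*(5*(-3)) + v) = -65*(1*(5*(-3)) + 18) = -65*(1*(-15) + 18) = -65*(-15 + 18) = -65*3 = -195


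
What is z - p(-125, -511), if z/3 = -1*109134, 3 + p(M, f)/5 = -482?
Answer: -324977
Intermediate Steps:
p(M, f) = -2425 (p(M, f) = -15 + 5*(-482) = -15 - 2410 = -2425)
z = -327402 (z = 3*(-1*109134) = 3*(-109134) = -327402)
z - p(-125, -511) = -327402 - 1*(-2425) = -327402 + 2425 = -324977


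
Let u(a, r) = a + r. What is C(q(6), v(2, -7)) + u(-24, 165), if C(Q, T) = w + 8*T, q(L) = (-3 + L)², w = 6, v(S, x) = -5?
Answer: 107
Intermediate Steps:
C(Q, T) = 6 + 8*T
C(q(6), v(2, -7)) + u(-24, 165) = (6 + 8*(-5)) + (-24 + 165) = (6 - 40) + 141 = -34 + 141 = 107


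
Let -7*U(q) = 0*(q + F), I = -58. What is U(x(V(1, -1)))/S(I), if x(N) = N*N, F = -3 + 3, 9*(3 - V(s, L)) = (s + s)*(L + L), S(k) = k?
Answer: 0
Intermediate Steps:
V(s, L) = 3 - 4*L*s/9 (V(s, L) = 3 - (s + s)*(L + L)/9 = 3 - 2*s*2*L/9 = 3 - 4*L*s/9)
F = 0
x(N) = N**2
U(q) = 0 (U(q) = -0*(q + 0) = -0*q = -1/7*0 = 0)
U(x(V(1, -1)))/S(I) = 0/(-58) = 0*(-1/58) = 0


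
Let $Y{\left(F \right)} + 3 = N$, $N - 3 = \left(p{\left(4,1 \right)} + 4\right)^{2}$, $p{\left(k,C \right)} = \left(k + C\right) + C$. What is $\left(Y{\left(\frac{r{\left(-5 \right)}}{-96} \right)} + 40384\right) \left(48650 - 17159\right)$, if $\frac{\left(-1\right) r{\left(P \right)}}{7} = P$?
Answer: $1274881644$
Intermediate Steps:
$p{\left(k,C \right)} = k + 2 C$ ($p{\left(k,C \right)} = \left(C + k\right) + C = k + 2 C$)
$r{\left(P \right)} = - 7 P$
$N = 103$ ($N = 3 + \left(\left(4 + 2 \cdot 1\right) + 4\right)^{2} = 3 + \left(\left(4 + 2\right) + 4\right)^{2} = 3 + \left(6 + 4\right)^{2} = 3 + 10^{2} = 3 + 100 = 103$)
$Y{\left(F \right)} = 100$ ($Y{\left(F \right)} = -3 + 103 = 100$)
$\left(Y{\left(\frac{r{\left(-5 \right)}}{-96} \right)} + 40384\right) \left(48650 - 17159\right) = \left(100 + 40384\right) \left(48650 - 17159\right) = 40484 \cdot 31491 = 1274881644$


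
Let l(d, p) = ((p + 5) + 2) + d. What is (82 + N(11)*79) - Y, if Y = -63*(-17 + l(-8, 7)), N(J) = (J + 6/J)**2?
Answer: 1200260/121 ≈ 9919.5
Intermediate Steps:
l(d, p) = 7 + d + p (l(d, p) = ((5 + p) + 2) + d = (7 + p) + d = 7 + d + p)
Y = 693 (Y = -63*(-17 + (7 - 8 + 7)) = -63*(-17 + 6) = -63*(-11) = 693)
(82 + N(11)*79) - Y = (82 + ((6 + 11**2)**2/11**2)*79) - 1*693 = (82 + ((6 + 121)**2/121)*79) - 693 = (82 + ((1/121)*127**2)*79) - 693 = (82 + ((1/121)*16129)*79) - 693 = (82 + (16129/121)*79) - 693 = (82 + 1274191/121) - 693 = 1284113/121 - 693 = 1200260/121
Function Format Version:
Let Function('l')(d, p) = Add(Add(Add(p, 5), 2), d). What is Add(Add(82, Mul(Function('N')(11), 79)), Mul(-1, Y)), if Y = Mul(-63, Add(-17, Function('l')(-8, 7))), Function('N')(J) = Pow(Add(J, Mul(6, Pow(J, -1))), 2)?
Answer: Rational(1200260, 121) ≈ 9919.5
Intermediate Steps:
Function('l')(d, p) = Add(7, d, p) (Function('l')(d, p) = Add(Add(Add(5, p), 2), d) = Add(Add(7, p), d) = Add(7, d, p))
Y = 693 (Y = Mul(-63, Add(-17, Add(7, -8, 7))) = Mul(-63, Add(-17, 6)) = Mul(-63, -11) = 693)
Add(Add(82, Mul(Function('N')(11), 79)), Mul(-1, Y)) = Add(Add(82, Mul(Mul(Pow(11, -2), Pow(Add(6, Pow(11, 2)), 2)), 79)), Mul(-1, 693)) = Add(Add(82, Mul(Mul(Rational(1, 121), Pow(Add(6, 121), 2)), 79)), -693) = Add(Add(82, Mul(Mul(Rational(1, 121), Pow(127, 2)), 79)), -693) = Add(Add(82, Mul(Mul(Rational(1, 121), 16129), 79)), -693) = Add(Add(82, Mul(Rational(16129, 121), 79)), -693) = Add(Add(82, Rational(1274191, 121)), -693) = Add(Rational(1284113, 121), -693) = Rational(1200260, 121)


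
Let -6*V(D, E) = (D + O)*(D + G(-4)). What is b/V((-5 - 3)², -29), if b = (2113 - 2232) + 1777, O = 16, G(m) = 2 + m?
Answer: -2487/1240 ≈ -2.0056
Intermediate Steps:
V(D, E) = -(-2 + D)*(16 + D)/6 (V(D, E) = -(D + 16)*(D + (2 - 4))/6 = -(16 + D)*(D - 2)/6 = -(16 + D)*(-2 + D)/6 = -(-2 + D)*(16 + D)/6)
b = 1658 (b = -119 + 1777 = 1658)
b/V((-5 - 3)², -29) = 1658/(16/3 - 7*(-5 - 3)²/3 - (-5 - 3)⁴/6) = 1658/(16/3 - 7/3*(-8)² - ((-8)²)²/6) = 1658/(16/3 - 7/3*64 - ⅙*64²) = 1658/(16/3 - 448/3 - ⅙*4096) = 1658/(16/3 - 448/3 - 2048/3) = 1658/(-2480/3) = 1658*(-3/2480) = -2487/1240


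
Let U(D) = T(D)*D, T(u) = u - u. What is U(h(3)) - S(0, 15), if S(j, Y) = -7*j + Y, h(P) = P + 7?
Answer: -15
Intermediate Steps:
h(P) = 7 + P
S(j, Y) = Y - 7*j
T(u) = 0
U(D) = 0 (U(D) = 0*D = 0)
U(h(3)) - S(0, 15) = 0 - (15 - 7*0) = 0 - (15 + 0) = 0 - 1*15 = 0 - 15 = -15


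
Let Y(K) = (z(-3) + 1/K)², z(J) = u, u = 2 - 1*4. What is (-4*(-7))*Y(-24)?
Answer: 16807/144 ≈ 116.72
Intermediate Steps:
u = -2 (u = 2 - 4 = -2)
z(J) = -2
Y(K) = (-2 + 1/K)²
(-4*(-7))*Y(-24) = (-4*(-7))*((1 - 2*(-24))²/(-24)²) = 28*((1 + 48)²/576) = 28*((1/576)*49²) = 28*((1/576)*2401) = 28*(2401/576) = 16807/144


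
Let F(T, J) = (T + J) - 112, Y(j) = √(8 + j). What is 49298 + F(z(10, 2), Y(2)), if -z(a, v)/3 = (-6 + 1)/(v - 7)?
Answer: 49183 + √10 ≈ 49186.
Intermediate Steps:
z(a, v) = 15/(-7 + v) (z(a, v) = -3*(-6 + 1)/(v - 7) = -(-15)/(-7 + v) = 15/(-7 + v))
F(T, J) = -112 + J + T (F(T, J) = (J + T) - 112 = -112 + J + T)
49298 + F(z(10, 2), Y(2)) = 49298 + (-112 + √(8 + 2) + 15/(-7 + 2)) = 49298 + (-112 + √10 + 15/(-5)) = 49298 + (-112 + √10 + 15*(-⅕)) = 49298 + (-112 + √10 - 3) = 49298 + (-115 + √10) = 49183 + √10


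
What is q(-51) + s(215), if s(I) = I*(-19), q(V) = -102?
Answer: -4187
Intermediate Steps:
s(I) = -19*I
q(-51) + s(215) = -102 - 19*215 = -102 - 4085 = -4187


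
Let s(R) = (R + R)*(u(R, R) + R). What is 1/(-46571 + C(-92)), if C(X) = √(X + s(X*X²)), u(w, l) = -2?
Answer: 46571/1210544259307 + 2*√303178279337/1210544259307 ≈ 9.4817e-7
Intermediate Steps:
s(R) = 2*R*(-2 + R) (s(R) = (R + R)*(-2 + R) = (2*R)*(-2 + R) = 2*R*(-2 + R))
C(X) = √(X + 2*X³*(-2 + X³)) (C(X) = √(X + 2*(X*X²)*(-2 + X*X²)) = √(X + 2*X³*(-2 + X³)))
1/(-46571 + C(-92)) = 1/(-46571 + √(-92 - 4*(-92)³ + 2*(-92)⁶)) = 1/(-46571 + √(-92 - 4*(-778688) + 2*606355001344)) = 1/(-46571 + √(-92 + 3114752 + 1212710002688)) = 1/(-46571 + √1212713117348) = 1/(-46571 + 2*√303178279337)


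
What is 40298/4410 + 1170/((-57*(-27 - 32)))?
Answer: 23446979/2471805 ≈ 9.4858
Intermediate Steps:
40298/4410 + 1170/((-57*(-27 - 32))) = 40298*(1/4410) + 1170/((-57*(-59))) = 20149/2205 + 1170/3363 = 20149/2205 + 1170*(1/3363) = 20149/2205 + 390/1121 = 23446979/2471805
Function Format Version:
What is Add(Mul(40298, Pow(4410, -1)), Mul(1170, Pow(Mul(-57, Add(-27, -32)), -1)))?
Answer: Rational(23446979, 2471805) ≈ 9.4858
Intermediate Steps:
Add(Mul(40298, Pow(4410, -1)), Mul(1170, Pow(Mul(-57, Add(-27, -32)), -1))) = Add(Mul(40298, Rational(1, 4410)), Mul(1170, Pow(Mul(-57, -59), -1))) = Add(Rational(20149, 2205), Mul(1170, Pow(3363, -1))) = Add(Rational(20149, 2205), Mul(1170, Rational(1, 3363))) = Add(Rational(20149, 2205), Rational(390, 1121)) = Rational(23446979, 2471805)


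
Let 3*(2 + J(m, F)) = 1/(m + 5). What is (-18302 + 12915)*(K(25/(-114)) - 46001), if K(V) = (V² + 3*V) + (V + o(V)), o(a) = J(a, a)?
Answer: 1755280401218969/7082820 ≈ 2.4782e+8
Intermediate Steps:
J(m, F) = -2 + 1/(3*(5 + m)) (J(m, F) = -2 + 1/(3*(m + 5)) = -2 + 1/(3*(5 + m)))
o(a) = (-29 - 6*a)/(3*(5 + a))
K(V) = V² + 4*V + (-29 - 6*V)/(3*(5 + V)) (K(V) = (V² + 3*V) + (V + (-29 - 6*V)/(3*(5 + V))) = V² + 4*V + (-29 - 6*V)/(3*(5 + V)))
(-18302 + 12915)*(K(25/(-114)) - 46001) = (-18302 + 12915)*((-29/3 - 50/(-114) + (25/(-114))*(4 + 25/(-114))*(5 + 25/(-114)))/(5 + 25/(-114)) - 46001) = -5387*((-29/3 - 50*(-1)/114 + (25*(-1/114))*(4 + 25*(-1/114))*(5 + 25*(-1/114)))/(5 + 25*(-1/114)) - 46001) = -5387*((-29/3 - 2*(-25/114) - 25*(4 - 25/114)*(5 - 25/114)/114)/(5 - 25/114) - 46001) = -5387*((-29/3 + 25/57 - 25/114*431/114*545/114)/(545/114) - 46001) = -5387*(114*(-29/3 + 25/57 - 5872375/1481544)/545 - 46001) = -5387*((114/545)*(-19544167/1481544) - 46001) = -5387*(-19544167/7082820 - 46001) = -5387*(-325836346987/7082820) = 1755280401218969/7082820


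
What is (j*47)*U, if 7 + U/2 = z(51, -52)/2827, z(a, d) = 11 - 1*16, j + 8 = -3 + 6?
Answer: 9303180/2827 ≈ 3290.8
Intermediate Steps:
j = -5 (j = -8 + (-3 + 6) = -8 + 3 = -5)
z(a, d) = -5 (z(a, d) = 11 - 16 = -5)
U = -39588/2827 (U = -14 + 2*(-5/2827) = -14 - 10/2827 = -39588/2827 ≈ -14.004)
(j*47)*U = -5*47*(-39588/2827) = -235*(-39588/2827) = 9303180/2827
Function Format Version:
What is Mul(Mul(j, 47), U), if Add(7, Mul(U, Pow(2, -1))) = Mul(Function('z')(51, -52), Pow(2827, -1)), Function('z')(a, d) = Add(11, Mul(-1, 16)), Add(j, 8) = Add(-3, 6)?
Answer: Rational(9303180, 2827) ≈ 3290.8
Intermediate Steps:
j = -5 (j = Add(-8, Add(-3, 6)) = Add(-8, 3) = -5)
Function('z')(a, d) = -5 (Function('z')(a, d) = Add(11, -16) = -5)
U = Rational(-39588, 2827) (U = Add(-14, Mul(2, Mul(-5, Pow(2827, -1)))) = Add(-14, Mul(2, Mul(-5, Rational(1, 2827)))) = Add(-14, Mul(2, Rational(-5, 2827))) = Add(-14, Rational(-10, 2827)) = Rational(-39588, 2827) ≈ -14.004)
Mul(Mul(j, 47), U) = Mul(Mul(-5, 47), Rational(-39588, 2827)) = Mul(-235, Rational(-39588, 2827)) = Rational(9303180, 2827)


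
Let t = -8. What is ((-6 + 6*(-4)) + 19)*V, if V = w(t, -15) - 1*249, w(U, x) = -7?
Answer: 2816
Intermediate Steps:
V = -256 (V = -7 - 1*249 = -7 - 249 = -256)
((-6 + 6*(-4)) + 19)*V = ((-6 + 6*(-4)) + 19)*(-256) = ((-6 - 24) + 19)*(-256) = (-30 + 19)*(-256) = -11*(-256) = 2816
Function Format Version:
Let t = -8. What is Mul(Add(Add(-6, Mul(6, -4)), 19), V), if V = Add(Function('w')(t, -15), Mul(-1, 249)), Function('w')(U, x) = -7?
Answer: 2816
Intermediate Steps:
V = -256 (V = Add(-7, Mul(-1, 249)) = Add(-7, -249) = -256)
Mul(Add(Add(-6, Mul(6, -4)), 19), V) = Mul(Add(Add(-6, Mul(6, -4)), 19), -256) = Mul(Add(Add(-6, -24), 19), -256) = Mul(Add(-30, 19), -256) = Mul(-11, -256) = 2816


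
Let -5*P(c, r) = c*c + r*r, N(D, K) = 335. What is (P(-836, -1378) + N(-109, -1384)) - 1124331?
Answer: -1643552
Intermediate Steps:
P(c, r) = -c²/5 - r²/5 (P(c, r) = -(c*c + r*r)/5 = -(c² + r²)/5 = -c²/5 - r²/5)
(P(-836, -1378) + N(-109, -1384)) - 1124331 = ((-⅕*(-836)² - ⅕*(-1378)²) + 335) - 1124331 = ((-⅕*698896 - ⅕*1898884) + 335) - 1124331 = ((-698896/5 - 1898884/5) + 335) - 1124331 = (-519556 + 335) - 1124331 = -519221 - 1124331 = -1643552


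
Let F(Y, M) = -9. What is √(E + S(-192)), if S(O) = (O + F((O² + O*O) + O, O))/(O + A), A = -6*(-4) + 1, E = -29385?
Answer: I*√819484698/167 ≈ 171.42*I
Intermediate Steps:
A = 25 (A = 24 + 1 = 25)
S(O) = (-9 + O)/(25 + O) (S(O) = (O - 9)/(O + 25) = (-9 + O)/(25 + O))
√(E + S(-192)) = √(-29385 + (-9 - 192)/(25 - 192)) = √(-29385 - 201/(-167)) = √(-29385 - 1/167*(-201)) = √(-29385 + 201/167) = √(-4907094/167) = I*√819484698/167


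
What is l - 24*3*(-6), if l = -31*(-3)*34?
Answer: 3594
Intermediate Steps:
l = 3162 (l = 93*34 = 3162)
l - 24*3*(-6) = 3162 - 24*3*(-6) = 3162 - 72*(-6) = 3162 - 1*(-432) = 3162 + 432 = 3594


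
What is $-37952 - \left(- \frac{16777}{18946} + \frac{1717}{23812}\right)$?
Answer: $- \frac{8560689994531}{225571076} \approx -37951.0$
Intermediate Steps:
$-37952 - \left(- \frac{16777}{18946} + \frac{1717}{23812}\right) = -37952 - - \frac{183481821}{225571076} = -37952 + \left(\frac{16777}{18946} - \frac{1717}{23812}\right) = -37952 + \frac{183481821}{225571076} = - \frac{8560689994531}{225571076}$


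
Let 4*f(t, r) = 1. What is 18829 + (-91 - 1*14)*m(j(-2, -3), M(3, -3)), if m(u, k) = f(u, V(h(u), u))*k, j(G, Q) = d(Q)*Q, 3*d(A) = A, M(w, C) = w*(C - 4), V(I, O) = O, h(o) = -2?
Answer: 77521/4 ≈ 19380.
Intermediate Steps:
M(w, C) = w*(-4 + C)
f(t, r) = ¼ (f(t, r) = (¼)*1 = ¼)
d(A) = A/3
j(G, Q) = Q²/3 (j(G, Q) = (Q/3)*Q = Q²/3)
m(u, k) = k/4
18829 + (-91 - 1*14)*m(j(-2, -3), M(3, -3)) = 18829 + (-91 - 1*14)*((3*(-4 - 3))/4) = 18829 + (-91 - 14)*((3*(-7))/4) = 18829 - 105*(-21)/4 = 18829 - 105*(-21/4) = 18829 + 2205/4 = 77521/4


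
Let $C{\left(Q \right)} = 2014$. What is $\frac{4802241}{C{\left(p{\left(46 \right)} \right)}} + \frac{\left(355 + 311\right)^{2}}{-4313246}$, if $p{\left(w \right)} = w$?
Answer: $\frac{195399560967}{81951674} \approx 2384.3$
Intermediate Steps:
$\frac{4802241}{C{\left(p{\left(46 \right)} \right)}} + \frac{\left(355 + 311\right)^{2}}{-4313246} = \frac{4802241}{2014} + \frac{\left(355 + 311\right)^{2}}{-4313246} = 4802241 \cdot \frac{1}{2014} + 666^{2} \left(- \frac{1}{4313246}\right) = \frac{4802241}{2014} + 443556 \left(- \frac{1}{4313246}\right) = \frac{4802241}{2014} - \frac{221778}{2156623} = \frac{195399560967}{81951674}$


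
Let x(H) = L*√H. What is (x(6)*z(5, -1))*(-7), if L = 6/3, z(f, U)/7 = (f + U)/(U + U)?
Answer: 196*√6 ≈ 480.10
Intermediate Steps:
z(f, U) = 7*(U + f)/(2*U) (z(f, U) = 7*((f + U)/(U + U)) = 7*((U + f)/((2*U))) = 7*((U + f)*(1/(2*U))) = 7*((U + f)/(2*U)) = 7*(U + f)/(2*U))
L = 2 (L = 6*(⅓) = 2)
x(H) = 2*√H
(x(6)*z(5, -1))*(-7) = ((2*√6)*((7/2)*(-1 + 5)/(-1)))*(-7) = ((2*√6)*((7/2)*(-1)*4))*(-7) = ((2*√6)*(-14))*(-7) = -28*√6*(-7) = 196*√6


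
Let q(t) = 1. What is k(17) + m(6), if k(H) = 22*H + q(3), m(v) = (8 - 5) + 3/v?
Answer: 757/2 ≈ 378.50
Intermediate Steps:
m(v) = 3 + 3/v
k(H) = 1 + 22*H (k(H) = 22*H + 1 = 1 + 22*H)
k(17) + m(6) = (1 + 22*17) + (3 + 3/6) = (1 + 374) + (3 + 3*(1/6)) = 375 + (3 + 1/2) = 375 + 7/2 = 757/2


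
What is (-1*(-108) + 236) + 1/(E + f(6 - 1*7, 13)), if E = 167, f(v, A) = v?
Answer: 57105/166 ≈ 344.01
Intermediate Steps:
(-1*(-108) + 236) + 1/(E + f(6 - 1*7, 13)) = (-1*(-108) + 236) + 1/(167 + (6 - 1*7)) = (108 + 236) + 1/(167 + (6 - 7)) = 344 + 1/(167 - 1) = 344 + 1/166 = 57105/166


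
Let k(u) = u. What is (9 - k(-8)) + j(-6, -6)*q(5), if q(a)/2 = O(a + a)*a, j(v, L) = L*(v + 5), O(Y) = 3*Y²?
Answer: 18017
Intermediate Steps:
j(v, L) = L*(5 + v)
q(a) = 24*a³ (q(a) = 2*((3*(a + a)²)*a) = 2*((3*(2*a)²)*a) = 2*((3*(4*a²))*a) = 2*((12*a²)*a) = 2*(12*a³) = 24*a³)
(9 - k(-8)) + j(-6, -6)*q(5) = (9 - 1*(-8)) + (-6*(5 - 6))*(24*5³) = (9 + 8) + (-6*(-1))*(24*125) = 17 + 6*3000 = 17 + 18000 = 18017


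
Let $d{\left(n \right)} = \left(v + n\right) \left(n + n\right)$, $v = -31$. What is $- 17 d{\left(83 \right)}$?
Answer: $-146744$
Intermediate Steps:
$d{\left(n \right)} = 2 n \left(-31 + n\right)$ ($d{\left(n \right)} = \left(-31 + n\right) \left(n + n\right) = \left(-31 + n\right) 2 n = 2 n \left(-31 + n\right)$)
$- 17 d{\left(83 \right)} = - 17 \cdot 2 \cdot 83 \left(-31 + 83\right) = - 17 \cdot 2 \cdot 83 \cdot 52 = \left(-17\right) 8632 = -146744$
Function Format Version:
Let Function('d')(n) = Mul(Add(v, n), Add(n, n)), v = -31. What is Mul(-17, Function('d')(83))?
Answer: -146744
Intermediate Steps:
Function('d')(n) = Mul(2, n, Add(-31, n)) (Function('d')(n) = Mul(Add(-31, n), Add(n, n)) = Mul(Add(-31, n), Mul(2, n)) = Mul(2, n, Add(-31, n)))
Mul(-17, Function('d')(83)) = Mul(-17, Mul(2, 83, Add(-31, 83))) = Mul(-17, Mul(2, 83, 52)) = Mul(-17, 8632) = -146744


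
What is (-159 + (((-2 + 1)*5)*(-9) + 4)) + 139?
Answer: 29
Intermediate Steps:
(-159 + (((-2 + 1)*5)*(-9) + 4)) + 139 = (-159 + (-1*5*(-9) + 4)) + 139 = (-159 + (-5*(-9) + 4)) + 139 = (-159 + (45 + 4)) + 139 = (-159 + 49) + 139 = -110 + 139 = 29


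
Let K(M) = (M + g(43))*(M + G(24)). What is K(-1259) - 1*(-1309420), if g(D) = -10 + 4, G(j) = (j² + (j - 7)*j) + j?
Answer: 1626935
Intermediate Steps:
G(j) = j + j² + j*(-7 + j) (G(j) = (j² + (-7 + j)*j) + j = (j² + j*(-7 + j)) + j = j + j² + j*(-7 + j))
g(D) = -6
K(M) = (-6 + M)*(1008 + M) (K(M) = (M - 6)*(M + 2*24*(-3 + 24)) = (-6 + M)*(M + 2*24*21) = (-6 + M)*(M + 1008) = (-6 + M)*(1008 + M))
K(-1259) - 1*(-1309420) = (-6048 + (-1259)² + 1002*(-1259)) - 1*(-1309420) = (-6048 + 1585081 - 1261518) + 1309420 = 317515 + 1309420 = 1626935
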